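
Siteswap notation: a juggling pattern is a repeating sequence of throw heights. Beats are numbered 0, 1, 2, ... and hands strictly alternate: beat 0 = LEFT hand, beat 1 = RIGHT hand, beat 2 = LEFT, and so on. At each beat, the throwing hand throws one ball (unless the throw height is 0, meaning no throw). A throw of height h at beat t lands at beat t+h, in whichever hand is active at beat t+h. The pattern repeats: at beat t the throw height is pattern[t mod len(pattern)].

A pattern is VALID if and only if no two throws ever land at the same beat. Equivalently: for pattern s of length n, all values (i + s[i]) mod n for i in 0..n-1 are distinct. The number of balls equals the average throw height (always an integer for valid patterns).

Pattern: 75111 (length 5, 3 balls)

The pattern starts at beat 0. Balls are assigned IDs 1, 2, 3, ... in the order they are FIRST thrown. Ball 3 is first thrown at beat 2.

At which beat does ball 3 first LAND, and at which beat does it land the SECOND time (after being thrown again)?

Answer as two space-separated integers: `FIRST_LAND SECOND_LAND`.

Beat 0 (L): throw ball1 h=7 -> lands@7:R; in-air after throw: [b1@7:R]
Beat 1 (R): throw ball2 h=5 -> lands@6:L; in-air after throw: [b2@6:L b1@7:R]
Beat 2 (L): throw ball3 h=1 -> lands@3:R; in-air after throw: [b3@3:R b2@6:L b1@7:R]
Beat 3 (R): throw ball3 h=1 -> lands@4:L; in-air after throw: [b3@4:L b2@6:L b1@7:R]
Beat 4 (L): throw ball3 h=1 -> lands@5:R; in-air after throw: [b3@5:R b2@6:L b1@7:R]
Ball 3: thrown@2 h=1 -> first land @3; rethrown@3 h=1 -> second land @4

Answer: 3 4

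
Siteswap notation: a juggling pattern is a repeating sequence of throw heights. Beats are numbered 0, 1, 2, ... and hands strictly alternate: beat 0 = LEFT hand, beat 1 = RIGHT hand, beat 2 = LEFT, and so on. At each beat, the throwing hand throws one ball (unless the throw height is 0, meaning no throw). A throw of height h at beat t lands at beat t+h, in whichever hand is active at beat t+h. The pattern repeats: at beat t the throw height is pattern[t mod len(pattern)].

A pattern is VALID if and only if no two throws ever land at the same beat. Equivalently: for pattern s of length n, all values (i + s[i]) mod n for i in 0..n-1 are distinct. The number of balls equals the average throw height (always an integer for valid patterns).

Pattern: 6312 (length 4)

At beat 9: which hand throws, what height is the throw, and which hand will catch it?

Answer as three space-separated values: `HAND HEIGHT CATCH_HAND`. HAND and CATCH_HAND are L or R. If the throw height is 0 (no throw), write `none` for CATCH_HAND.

Beat 9: 9 mod 2 = 1, so hand = R
Throw height = pattern[9 mod 4] = pattern[1] = 3
Lands at beat 9+3=12, 12 mod 2 = 0, so catch hand = L

Answer: R 3 L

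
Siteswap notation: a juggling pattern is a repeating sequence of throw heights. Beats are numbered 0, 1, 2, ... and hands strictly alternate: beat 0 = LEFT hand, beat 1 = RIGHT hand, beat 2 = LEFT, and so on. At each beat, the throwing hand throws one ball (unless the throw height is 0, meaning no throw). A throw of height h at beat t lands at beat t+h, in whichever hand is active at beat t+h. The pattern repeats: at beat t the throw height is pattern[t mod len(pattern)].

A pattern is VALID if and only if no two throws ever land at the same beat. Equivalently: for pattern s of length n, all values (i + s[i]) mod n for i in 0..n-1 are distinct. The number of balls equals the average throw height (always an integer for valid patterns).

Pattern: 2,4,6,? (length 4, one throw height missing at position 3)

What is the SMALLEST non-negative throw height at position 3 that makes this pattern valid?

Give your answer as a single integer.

Answer: 0

Derivation:
i=0: (0 + 2) mod 4 = 2
i=1: (1 + 4) mod 4 = 1
i=2: (2 + 6) mod 4 = 0
i=3: s[i]=? (unknown)
Known residues: [0, 1, 2]; need a permutation of 0..3, so missing residue r = 3
Need (3 + s) mod 4 = 3; smallest s = (3 - 3) mod 4 = 0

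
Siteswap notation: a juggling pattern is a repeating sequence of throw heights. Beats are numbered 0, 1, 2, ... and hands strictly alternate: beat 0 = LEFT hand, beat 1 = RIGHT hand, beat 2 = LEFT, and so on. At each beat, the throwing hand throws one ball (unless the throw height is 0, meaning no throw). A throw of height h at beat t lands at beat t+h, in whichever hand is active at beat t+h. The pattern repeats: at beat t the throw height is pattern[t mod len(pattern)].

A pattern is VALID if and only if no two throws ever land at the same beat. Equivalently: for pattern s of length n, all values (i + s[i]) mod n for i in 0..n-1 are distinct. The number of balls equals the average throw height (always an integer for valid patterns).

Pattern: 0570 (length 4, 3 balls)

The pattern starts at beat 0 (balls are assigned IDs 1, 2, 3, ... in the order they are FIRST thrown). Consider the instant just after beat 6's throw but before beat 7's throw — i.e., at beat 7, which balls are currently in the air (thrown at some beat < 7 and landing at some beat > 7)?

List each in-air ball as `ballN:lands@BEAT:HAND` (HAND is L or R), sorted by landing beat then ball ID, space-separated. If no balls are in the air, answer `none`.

Beat 1 (R): throw ball1 h=5 -> lands@6:L; in-air after throw: [b1@6:L]
Beat 2 (L): throw ball2 h=7 -> lands@9:R; in-air after throw: [b1@6:L b2@9:R]
Beat 5 (R): throw ball3 h=5 -> lands@10:L; in-air after throw: [b1@6:L b2@9:R b3@10:L]
Beat 6 (L): throw ball1 h=7 -> lands@13:R; in-air after throw: [b2@9:R b3@10:L b1@13:R]

Answer: ball2:lands@9:R ball3:lands@10:L ball1:lands@13:R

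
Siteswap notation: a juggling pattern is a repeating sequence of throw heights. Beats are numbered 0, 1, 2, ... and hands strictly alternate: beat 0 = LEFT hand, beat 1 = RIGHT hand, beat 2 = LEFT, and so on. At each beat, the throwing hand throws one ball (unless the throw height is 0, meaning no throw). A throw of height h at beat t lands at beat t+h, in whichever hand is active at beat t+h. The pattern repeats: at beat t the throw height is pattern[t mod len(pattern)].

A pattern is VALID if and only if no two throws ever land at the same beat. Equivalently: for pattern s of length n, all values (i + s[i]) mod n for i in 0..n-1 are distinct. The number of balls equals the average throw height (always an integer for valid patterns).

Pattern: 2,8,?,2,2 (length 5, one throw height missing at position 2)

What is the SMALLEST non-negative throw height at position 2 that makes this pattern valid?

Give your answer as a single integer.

Answer: 1

Derivation:
i=0: (0 + 2) mod 5 = 2
i=1: (1 + 8) mod 5 = 4
i=2: s[i]=? (unknown)
i=3: (3 + 2) mod 5 = 0
i=4: (4 + 2) mod 5 = 1
Known residues: [0, 1, 2, 4]; need a permutation of 0..4, so missing residue r = 3
Need (2 + s) mod 5 = 3; smallest s = (3 - 2) mod 5 = 1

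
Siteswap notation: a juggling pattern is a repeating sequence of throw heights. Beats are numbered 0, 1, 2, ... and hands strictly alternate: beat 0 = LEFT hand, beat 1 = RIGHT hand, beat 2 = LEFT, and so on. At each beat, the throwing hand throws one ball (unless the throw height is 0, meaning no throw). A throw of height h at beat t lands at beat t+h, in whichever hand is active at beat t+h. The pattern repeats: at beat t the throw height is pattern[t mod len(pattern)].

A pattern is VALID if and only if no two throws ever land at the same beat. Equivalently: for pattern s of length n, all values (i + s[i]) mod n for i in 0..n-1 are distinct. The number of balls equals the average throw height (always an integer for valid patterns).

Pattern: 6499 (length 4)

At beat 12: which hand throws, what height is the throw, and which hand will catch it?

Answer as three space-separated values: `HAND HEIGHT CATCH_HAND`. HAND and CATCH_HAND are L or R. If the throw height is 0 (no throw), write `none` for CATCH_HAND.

Answer: L 6 L

Derivation:
Beat 12: 12 mod 2 = 0, so hand = L
Throw height = pattern[12 mod 4] = pattern[0] = 6
Lands at beat 12+6=18, 18 mod 2 = 0, so catch hand = L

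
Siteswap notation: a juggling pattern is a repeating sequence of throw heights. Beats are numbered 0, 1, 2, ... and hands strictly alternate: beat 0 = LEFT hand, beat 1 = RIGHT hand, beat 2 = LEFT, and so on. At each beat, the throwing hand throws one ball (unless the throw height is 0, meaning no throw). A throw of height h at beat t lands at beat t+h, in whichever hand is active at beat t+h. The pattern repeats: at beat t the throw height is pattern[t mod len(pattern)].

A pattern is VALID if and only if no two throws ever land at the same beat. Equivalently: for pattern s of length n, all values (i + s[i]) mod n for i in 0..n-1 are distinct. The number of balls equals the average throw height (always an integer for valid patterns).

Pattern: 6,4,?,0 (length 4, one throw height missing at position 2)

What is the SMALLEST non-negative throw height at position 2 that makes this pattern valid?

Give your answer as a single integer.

i=0: (0 + 6) mod 4 = 2
i=1: (1 + 4) mod 4 = 1
i=2: s[i]=? (unknown)
i=3: (3 + 0) mod 4 = 3
Known residues: [1, 2, 3]; need a permutation of 0..3, so missing residue r = 0
Need (2 + s) mod 4 = 0; smallest s = (0 - 2) mod 4 = 2

Answer: 2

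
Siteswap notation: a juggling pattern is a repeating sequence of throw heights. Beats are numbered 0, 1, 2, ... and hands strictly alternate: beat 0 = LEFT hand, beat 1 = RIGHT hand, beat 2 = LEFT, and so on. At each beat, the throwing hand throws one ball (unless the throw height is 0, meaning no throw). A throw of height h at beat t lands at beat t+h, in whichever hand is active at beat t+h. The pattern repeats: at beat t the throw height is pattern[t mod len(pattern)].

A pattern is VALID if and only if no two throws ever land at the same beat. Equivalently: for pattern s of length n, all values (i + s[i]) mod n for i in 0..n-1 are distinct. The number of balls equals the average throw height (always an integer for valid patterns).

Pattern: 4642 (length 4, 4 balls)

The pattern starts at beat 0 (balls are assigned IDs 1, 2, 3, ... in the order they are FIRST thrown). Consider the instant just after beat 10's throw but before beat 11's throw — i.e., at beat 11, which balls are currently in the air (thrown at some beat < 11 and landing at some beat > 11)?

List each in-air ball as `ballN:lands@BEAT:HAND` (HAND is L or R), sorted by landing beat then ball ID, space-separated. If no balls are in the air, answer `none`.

Answer: ball1:lands@12:L ball3:lands@14:L ball2:lands@15:R

Derivation:
Beat 0 (L): throw ball1 h=4 -> lands@4:L; in-air after throw: [b1@4:L]
Beat 1 (R): throw ball2 h=6 -> lands@7:R; in-air after throw: [b1@4:L b2@7:R]
Beat 2 (L): throw ball3 h=4 -> lands@6:L; in-air after throw: [b1@4:L b3@6:L b2@7:R]
Beat 3 (R): throw ball4 h=2 -> lands@5:R; in-air after throw: [b1@4:L b4@5:R b3@6:L b2@7:R]
Beat 4 (L): throw ball1 h=4 -> lands@8:L; in-air after throw: [b4@5:R b3@6:L b2@7:R b1@8:L]
Beat 5 (R): throw ball4 h=6 -> lands@11:R; in-air after throw: [b3@6:L b2@7:R b1@8:L b4@11:R]
Beat 6 (L): throw ball3 h=4 -> lands@10:L; in-air after throw: [b2@7:R b1@8:L b3@10:L b4@11:R]
Beat 7 (R): throw ball2 h=2 -> lands@9:R; in-air after throw: [b1@8:L b2@9:R b3@10:L b4@11:R]
Beat 8 (L): throw ball1 h=4 -> lands@12:L; in-air after throw: [b2@9:R b3@10:L b4@11:R b1@12:L]
Beat 9 (R): throw ball2 h=6 -> lands@15:R; in-air after throw: [b3@10:L b4@11:R b1@12:L b2@15:R]
Beat 10 (L): throw ball3 h=4 -> lands@14:L; in-air after throw: [b4@11:R b1@12:L b3@14:L b2@15:R]
Beat 11 (R): throw ball4 h=2 -> lands@13:R; in-air after throw: [b1@12:L b4@13:R b3@14:L b2@15:R]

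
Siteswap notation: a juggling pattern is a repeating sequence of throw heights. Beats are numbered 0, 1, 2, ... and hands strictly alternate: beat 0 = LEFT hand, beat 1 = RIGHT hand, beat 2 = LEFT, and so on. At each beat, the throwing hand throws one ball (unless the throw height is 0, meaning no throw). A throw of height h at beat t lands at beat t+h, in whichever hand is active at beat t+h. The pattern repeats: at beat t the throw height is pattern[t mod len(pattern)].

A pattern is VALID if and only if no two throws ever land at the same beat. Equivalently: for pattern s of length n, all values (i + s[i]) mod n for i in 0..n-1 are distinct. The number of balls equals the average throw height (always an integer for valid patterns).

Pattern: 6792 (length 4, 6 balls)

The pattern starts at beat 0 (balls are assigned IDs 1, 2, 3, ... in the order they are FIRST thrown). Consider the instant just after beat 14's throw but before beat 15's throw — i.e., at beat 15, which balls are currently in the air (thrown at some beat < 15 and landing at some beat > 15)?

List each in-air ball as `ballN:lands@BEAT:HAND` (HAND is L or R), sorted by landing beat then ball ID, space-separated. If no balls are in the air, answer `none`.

Beat 0 (L): throw ball1 h=6 -> lands@6:L; in-air after throw: [b1@6:L]
Beat 1 (R): throw ball2 h=7 -> lands@8:L; in-air after throw: [b1@6:L b2@8:L]
Beat 2 (L): throw ball3 h=9 -> lands@11:R; in-air after throw: [b1@6:L b2@8:L b3@11:R]
Beat 3 (R): throw ball4 h=2 -> lands@5:R; in-air after throw: [b4@5:R b1@6:L b2@8:L b3@11:R]
Beat 4 (L): throw ball5 h=6 -> lands@10:L; in-air after throw: [b4@5:R b1@6:L b2@8:L b5@10:L b3@11:R]
Beat 5 (R): throw ball4 h=7 -> lands@12:L; in-air after throw: [b1@6:L b2@8:L b5@10:L b3@11:R b4@12:L]
Beat 6 (L): throw ball1 h=9 -> lands@15:R; in-air after throw: [b2@8:L b5@10:L b3@11:R b4@12:L b1@15:R]
Beat 7 (R): throw ball6 h=2 -> lands@9:R; in-air after throw: [b2@8:L b6@9:R b5@10:L b3@11:R b4@12:L b1@15:R]
Beat 8 (L): throw ball2 h=6 -> lands@14:L; in-air after throw: [b6@9:R b5@10:L b3@11:R b4@12:L b2@14:L b1@15:R]
Beat 9 (R): throw ball6 h=7 -> lands@16:L; in-air after throw: [b5@10:L b3@11:R b4@12:L b2@14:L b1@15:R b6@16:L]
Beat 10 (L): throw ball5 h=9 -> lands@19:R; in-air after throw: [b3@11:R b4@12:L b2@14:L b1@15:R b6@16:L b5@19:R]
Beat 11 (R): throw ball3 h=2 -> lands@13:R; in-air after throw: [b4@12:L b3@13:R b2@14:L b1@15:R b6@16:L b5@19:R]
Beat 12 (L): throw ball4 h=6 -> lands@18:L; in-air after throw: [b3@13:R b2@14:L b1@15:R b6@16:L b4@18:L b5@19:R]
Beat 13 (R): throw ball3 h=7 -> lands@20:L; in-air after throw: [b2@14:L b1@15:R b6@16:L b4@18:L b5@19:R b3@20:L]
Beat 14 (L): throw ball2 h=9 -> lands@23:R; in-air after throw: [b1@15:R b6@16:L b4@18:L b5@19:R b3@20:L b2@23:R]
Beat 15 (R): throw ball1 h=2 -> lands@17:R; in-air after throw: [b6@16:L b1@17:R b4@18:L b5@19:R b3@20:L b2@23:R]

Answer: ball6:lands@16:L ball4:lands@18:L ball5:lands@19:R ball3:lands@20:L ball2:lands@23:R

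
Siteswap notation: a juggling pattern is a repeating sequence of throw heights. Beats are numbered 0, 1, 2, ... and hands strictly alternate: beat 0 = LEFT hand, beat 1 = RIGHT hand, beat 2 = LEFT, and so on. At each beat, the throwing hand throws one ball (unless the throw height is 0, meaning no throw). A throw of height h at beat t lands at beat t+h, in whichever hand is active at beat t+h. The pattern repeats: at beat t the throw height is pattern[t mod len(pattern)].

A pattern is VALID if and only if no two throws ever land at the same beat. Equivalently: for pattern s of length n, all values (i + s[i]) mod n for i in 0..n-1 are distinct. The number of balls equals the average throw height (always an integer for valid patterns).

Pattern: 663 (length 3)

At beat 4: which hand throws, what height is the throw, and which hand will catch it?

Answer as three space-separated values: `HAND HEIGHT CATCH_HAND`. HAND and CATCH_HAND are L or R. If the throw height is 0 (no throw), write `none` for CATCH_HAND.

Answer: L 6 L

Derivation:
Beat 4: 4 mod 2 = 0, so hand = L
Throw height = pattern[4 mod 3] = pattern[1] = 6
Lands at beat 4+6=10, 10 mod 2 = 0, so catch hand = L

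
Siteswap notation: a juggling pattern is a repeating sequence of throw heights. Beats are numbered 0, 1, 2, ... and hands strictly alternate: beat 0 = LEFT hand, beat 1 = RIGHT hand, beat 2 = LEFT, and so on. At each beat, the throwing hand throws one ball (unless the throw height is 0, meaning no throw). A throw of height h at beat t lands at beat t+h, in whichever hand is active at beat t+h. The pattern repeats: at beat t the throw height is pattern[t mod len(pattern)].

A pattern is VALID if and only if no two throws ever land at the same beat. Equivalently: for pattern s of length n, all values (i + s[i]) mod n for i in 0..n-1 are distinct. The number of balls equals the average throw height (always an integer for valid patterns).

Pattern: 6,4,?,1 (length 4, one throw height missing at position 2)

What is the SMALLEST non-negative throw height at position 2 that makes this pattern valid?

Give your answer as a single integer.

Answer: 1

Derivation:
i=0: (0 + 6) mod 4 = 2
i=1: (1 + 4) mod 4 = 1
i=2: s[i]=? (unknown)
i=3: (3 + 1) mod 4 = 0
Known residues: [0, 1, 2]; need a permutation of 0..3, so missing residue r = 3
Need (2 + s) mod 4 = 3; smallest s = (3 - 2) mod 4 = 1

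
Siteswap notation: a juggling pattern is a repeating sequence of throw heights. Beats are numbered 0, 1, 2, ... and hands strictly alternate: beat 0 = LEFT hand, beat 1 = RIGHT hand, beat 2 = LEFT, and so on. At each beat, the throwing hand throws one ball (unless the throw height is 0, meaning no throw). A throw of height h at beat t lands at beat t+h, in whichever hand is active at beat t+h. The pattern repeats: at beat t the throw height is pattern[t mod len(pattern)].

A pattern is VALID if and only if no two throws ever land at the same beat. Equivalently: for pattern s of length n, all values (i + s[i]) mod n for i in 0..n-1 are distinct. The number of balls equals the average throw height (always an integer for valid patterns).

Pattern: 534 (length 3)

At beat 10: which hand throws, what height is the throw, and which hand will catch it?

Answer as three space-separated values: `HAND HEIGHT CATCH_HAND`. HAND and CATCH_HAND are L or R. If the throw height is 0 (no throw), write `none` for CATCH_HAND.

Beat 10: 10 mod 2 = 0, so hand = L
Throw height = pattern[10 mod 3] = pattern[1] = 3
Lands at beat 10+3=13, 13 mod 2 = 1, so catch hand = R

Answer: L 3 R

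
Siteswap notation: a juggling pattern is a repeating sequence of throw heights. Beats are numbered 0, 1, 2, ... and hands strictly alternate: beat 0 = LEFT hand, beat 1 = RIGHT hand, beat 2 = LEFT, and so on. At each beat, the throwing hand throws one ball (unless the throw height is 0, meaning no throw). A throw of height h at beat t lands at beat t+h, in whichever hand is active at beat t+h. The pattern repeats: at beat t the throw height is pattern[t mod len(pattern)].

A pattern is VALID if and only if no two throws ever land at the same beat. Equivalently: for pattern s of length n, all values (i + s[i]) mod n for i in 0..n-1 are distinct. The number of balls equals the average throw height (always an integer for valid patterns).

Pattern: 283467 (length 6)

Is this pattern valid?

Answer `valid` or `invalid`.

Answer: valid

Derivation:
i=0: (i + s[i]) mod n = (0 + 2) mod 6 = 2
i=1: (i + s[i]) mod n = (1 + 8) mod 6 = 3
i=2: (i + s[i]) mod n = (2 + 3) mod 6 = 5
i=3: (i + s[i]) mod n = (3 + 4) mod 6 = 1
i=4: (i + s[i]) mod n = (4 + 6) mod 6 = 4
i=5: (i + s[i]) mod n = (5 + 7) mod 6 = 0
Residues: [2, 3, 5, 1, 4, 0], distinct: True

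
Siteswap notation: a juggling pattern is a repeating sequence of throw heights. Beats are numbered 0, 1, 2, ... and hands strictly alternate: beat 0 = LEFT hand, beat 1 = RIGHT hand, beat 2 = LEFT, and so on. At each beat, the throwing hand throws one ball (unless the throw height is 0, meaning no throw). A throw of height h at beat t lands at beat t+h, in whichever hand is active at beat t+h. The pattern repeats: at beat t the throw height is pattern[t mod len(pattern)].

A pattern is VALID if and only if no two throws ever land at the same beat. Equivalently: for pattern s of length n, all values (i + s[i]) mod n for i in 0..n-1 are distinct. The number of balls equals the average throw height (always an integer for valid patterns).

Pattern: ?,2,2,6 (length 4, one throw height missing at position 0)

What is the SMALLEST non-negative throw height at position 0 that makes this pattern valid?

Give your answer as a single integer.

i=0: s[i]=? (unknown)
i=1: (1 + 2) mod 4 = 3
i=2: (2 + 2) mod 4 = 0
i=3: (3 + 6) mod 4 = 1
Known residues: [0, 1, 3]; need a permutation of 0..3, so missing residue r = 2
Need (0 + s) mod 4 = 2; smallest s = (2 - 0) mod 4 = 2

Answer: 2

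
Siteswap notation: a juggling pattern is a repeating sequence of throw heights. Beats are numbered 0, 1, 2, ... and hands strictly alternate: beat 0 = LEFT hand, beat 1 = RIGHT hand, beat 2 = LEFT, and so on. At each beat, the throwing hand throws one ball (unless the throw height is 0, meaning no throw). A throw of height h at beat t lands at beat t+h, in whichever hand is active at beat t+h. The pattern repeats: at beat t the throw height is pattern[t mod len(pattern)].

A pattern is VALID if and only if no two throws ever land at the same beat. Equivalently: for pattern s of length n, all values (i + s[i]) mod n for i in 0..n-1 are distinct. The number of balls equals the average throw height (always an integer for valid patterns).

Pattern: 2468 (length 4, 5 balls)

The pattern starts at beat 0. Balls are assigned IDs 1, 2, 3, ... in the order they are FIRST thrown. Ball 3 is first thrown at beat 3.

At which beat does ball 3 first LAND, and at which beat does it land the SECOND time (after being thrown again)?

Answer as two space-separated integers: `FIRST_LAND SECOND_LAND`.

Beat 0 (L): throw ball1 h=2 -> lands@2:L; in-air after throw: [b1@2:L]
Beat 1 (R): throw ball2 h=4 -> lands@5:R; in-air after throw: [b1@2:L b2@5:R]
Beat 2 (L): throw ball1 h=6 -> lands@8:L; in-air after throw: [b2@5:R b1@8:L]
Beat 3 (R): throw ball3 h=8 -> lands@11:R; in-air after throw: [b2@5:R b1@8:L b3@11:R]
Beat 4 (L): throw ball4 h=2 -> lands@6:L; in-air after throw: [b2@5:R b4@6:L b1@8:L b3@11:R]
Beat 5 (R): throw ball2 h=4 -> lands@9:R; in-air after throw: [b4@6:L b1@8:L b2@9:R b3@11:R]
Beat 6 (L): throw ball4 h=6 -> lands@12:L; in-air after throw: [b1@8:L b2@9:R b3@11:R b4@12:L]
Beat 7 (R): throw ball5 h=8 -> lands@15:R; in-air after throw: [b1@8:L b2@9:R b3@11:R b4@12:L b5@15:R]
Beat 8 (L): throw ball1 h=2 -> lands@10:L; in-air after throw: [b2@9:R b1@10:L b3@11:R b4@12:L b5@15:R]
Beat 9 (R): throw ball2 h=4 -> lands@13:R; in-air after throw: [b1@10:L b3@11:R b4@12:L b2@13:R b5@15:R]
Beat 10 (L): throw ball1 h=6 -> lands@16:L; in-air after throw: [b3@11:R b4@12:L b2@13:R b5@15:R b1@16:L]
Beat 11 (R): throw ball3 h=8 -> lands@19:R; in-air after throw: [b4@12:L b2@13:R b5@15:R b1@16:L b3@19:R]
Beat 12 (L): throw ball4 h=2 -> lands@14:L; in-air after throw: [b2@13:R b4@14:L b5@15:R b1@16:L b3@19:R]
Beat 13 (R): throw ball2 h=4 -> lands@17:R; in-air after throw: [b4@14:L b5@15:R b1@16:L b2@17:R b3@19:R]
Beat 14 (L): throw ball4 h=6 -> lands@20:L; in-air after throw: [b5@15:R b1@16:L b2@17:R b3@19:R b4@20:L]
Beat 15 (R): throw ball5 h=8 -> lands@23:R; in-air after throw: [b1@16:L b2@17:R b3@19:R b4@20:L b5@23:R]
Beat 16 (L): throw ball1 h=2 -> lands@18:L; in-air after throw: [b2@17:R b1@18:L b3@19:R b4@20:L b5@23:R]
Beat 17 (R): throw ball2 h=4 -> lands@21:R; in-air after throw: [b1@18:L b3@19:R b4@20:L b2@21:R b5@23:R]
Ball 3: thrown@3 h=8 -> first land @11; rethrown@11 h=8 -> second land @19

Answer: 11 19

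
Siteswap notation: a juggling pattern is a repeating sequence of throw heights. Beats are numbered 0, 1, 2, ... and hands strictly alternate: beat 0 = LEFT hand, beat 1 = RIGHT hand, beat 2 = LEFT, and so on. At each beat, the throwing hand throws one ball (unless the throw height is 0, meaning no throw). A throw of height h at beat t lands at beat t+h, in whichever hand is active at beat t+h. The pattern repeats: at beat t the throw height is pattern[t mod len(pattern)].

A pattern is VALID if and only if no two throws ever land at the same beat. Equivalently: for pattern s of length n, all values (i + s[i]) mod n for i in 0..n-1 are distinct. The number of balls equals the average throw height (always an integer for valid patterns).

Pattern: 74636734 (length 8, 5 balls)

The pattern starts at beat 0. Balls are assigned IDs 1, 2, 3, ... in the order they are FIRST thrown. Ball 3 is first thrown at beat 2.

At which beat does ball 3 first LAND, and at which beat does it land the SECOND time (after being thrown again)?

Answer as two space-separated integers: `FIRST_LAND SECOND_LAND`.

Beat 0 (L): throw ball1 h=7 -> lands@7:R; in-air after throw: [b1@7:R]
Beat 1 (R): throw ball2 h=4 -> lands@5:R; in-air after throw: [b2@5:R b1@7:R]
Beat 2 (L): throw ball3 h=6 -> lands@8:L; in-air after throw: [b2@5:R b1@7:R b3@8:L]
Beat 3 (R): throw ball4 h=3 -> lands@6:L; in-air after throw: [b2@5:R b4@6:L b1@7:R b3@8:L]
Beat 4 (L): throw ball5 h=6 -> lands@10:L; in-air after throw: [b2@5:R b4@6:L b1@7:R b3@8:L b5@10:L]
Beat 5 (R): throw ball2 h=7 -> lands@12:L; in-air after throw: [b4@6:L b1@7:R b3@8:L b5@10:L b2@12:L]
Beat 6 (L): throw ball4 h=3 -> lands@9:R; in-air after throw: [b1@7:R b3@8:L b4@9:R b5@10:L b2@12:L]
Beat 7 (R): throw ball1 h=4 -> lands@11:R; in-air after throw: [b3@8:L b4@9:R b5@10:L b1@11:R b2@12:L]
Beat 8 (L): throw ball3 h=7 -> lands@15:R; in-air after throw: [b4@9:R b5@10:L b1@11:R b2@12:L b3@15:R]
Beat 9 (R): throw ball4 h=4 -> lands@13:R; in-air after throw: [b5@10:L b1@11:R b2@12:L b4@13:R b3@15:R]
Beat 10 (L): throw ball5 h=6 -> lands@16:L; in-air after throw: [b1@11:R b2@12:L b4@13:R b3@15:R b5@16:L]
Beat 11 (R): throw ball1 h=3 -> lands@14:L; in-air after throw: [b2@12:L b4@13:R b1@14:L b3@15:R b5@16:L]
Beat 12 (L): throw ball2 h=6 -> lands@18:L; in-air after throw: [b4@13:R b1@14:L b3@15:R b5@16:L b2@18:L]
Beat 13 (R): throw ball4 h=7 -> lands@20:L; in-air after throw: [b1@14:L b3@15:R b5@16:L b2@18:L b4@20:L]
Beat 14 (L): throw ball1 h=3 -> lands@17:R; in-air after throw: [b3@15:R b5@16:L b1@17:R b2@18:L b4@20:L]
Beat 15 (R): throw ball3 h=4 -> lands@19:R; in-air after throw: [b5@16:L b1@17:R b2@18:L b3@19:R b4@20:L]
Ball 3: thrown@2 h=6 -> first land @8; rethrown@8 h=7 -> second land @15

Answer: 8 15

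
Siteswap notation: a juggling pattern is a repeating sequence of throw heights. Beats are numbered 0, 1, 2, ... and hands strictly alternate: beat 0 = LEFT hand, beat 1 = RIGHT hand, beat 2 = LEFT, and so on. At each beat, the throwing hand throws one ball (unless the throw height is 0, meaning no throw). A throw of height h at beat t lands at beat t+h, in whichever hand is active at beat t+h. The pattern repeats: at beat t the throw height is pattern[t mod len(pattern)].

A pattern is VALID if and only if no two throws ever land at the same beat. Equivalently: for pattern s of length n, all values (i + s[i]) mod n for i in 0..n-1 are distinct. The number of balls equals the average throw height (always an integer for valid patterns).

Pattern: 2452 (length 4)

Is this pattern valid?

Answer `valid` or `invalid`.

Answer: invalid

Derivation:
i=0: (i + s[i]) mod n = (0 + 2) mod 4 = 2
i=1: (i + s[i]) mod n = (1 + 4) mod 4 = 1
i=2: (i + s[i]) mod n = (2 + 5) mod 4 = 3
i=3: (i + s[i]) mod n = (3 + 2) mod 4 = 1
Residues: [2, 1, 3, 1], distinct: False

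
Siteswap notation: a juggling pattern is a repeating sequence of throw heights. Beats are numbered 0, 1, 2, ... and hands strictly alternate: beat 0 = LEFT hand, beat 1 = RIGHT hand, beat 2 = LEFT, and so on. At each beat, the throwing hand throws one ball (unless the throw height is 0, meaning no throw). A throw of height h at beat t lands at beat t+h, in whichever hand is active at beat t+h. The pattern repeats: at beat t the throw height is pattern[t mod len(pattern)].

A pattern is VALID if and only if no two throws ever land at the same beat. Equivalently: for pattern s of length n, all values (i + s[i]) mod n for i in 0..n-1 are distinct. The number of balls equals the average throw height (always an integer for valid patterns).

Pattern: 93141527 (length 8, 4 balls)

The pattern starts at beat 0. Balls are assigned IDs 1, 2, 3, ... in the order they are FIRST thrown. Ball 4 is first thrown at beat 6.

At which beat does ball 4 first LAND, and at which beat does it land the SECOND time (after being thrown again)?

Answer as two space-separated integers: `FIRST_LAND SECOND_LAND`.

Answer: 8 17

Derivation:
Beat 0 (L): throw ball1 h=9 -> lands@9:R; in-air after throw: [b1@9:R]
Beat 1 (R): throw ball2 h=3 -> lands@4:L; in-air after throw: [b2@4:L b1@9:R]
Beat 2 (L): throw ball3 h=1 -> lands@3:R; in-air after throw: [b3@3:R b2@4:L b1@9:R]
Beat 3 (R): throw ball3 h=4 -> lands@7:R; in-air after throw: [b2@4:L b3@7:R b1@9:R]
Beat 4 (L): throw ball2 h=1 -> lands@5:R; in-air after throw: [b2@5:R b3@7:R b1@9:R]
Beat 5 (R): throw ball2 h=5 -> lands@10:L; in-air after throw: [b3@7:R b1@9:R b2@10:L]
Beat 6 (L): throw ball4 h=2 -> lands@8:L; in-air after throw: [b3@7:R b4@8:L b1@9:R b2@10:L]
Beat 7 (R): throw ball3 h=7 -> lands@14:L; in-air after throw: [b4@8:L b1@9:R b2@10:L b3@14:L]
Beat 8 (L): throw ball4 h=9 -> lands@17:R; in-air after throw: [b1@9:R b2@10:L b3@14:L b4@17:R]
Beat 9 (R): throw ball1 h=3 -> lands@12:L; in-air after throw: [b2@10:L b1@12:L b3@14:L b4@17:R]
Beat 10 (L): throw ball2 h=1 -> lands@11:R; in-air after throw: [b2@11:R b1@12:L b3@14:L b4@17:R]
Beat 11 (R): throw ball2 h=4 -> lands@15:R; in-air after throw: [b1@12:L b3@14:L b2@15:R b4@17:R]
Beat 12 (L): throw ball1 h=1 -> lands@13:R; in-air after throw: [b1@13:R b3@14:L b2@15:R b4@17:R]
Beat 13 (R): throw ball1 h=5 -> lands@18:L; in-air after throw: [b3@14:L b2@15:R b4@17:R b1@18:L]
Beat 14 (L): throw ball3 h=2 -> lands@16:L; in-air after throw: [b2@15:R b3@16:L b4@17:R b1@18:L]
Beat 15 (R): throw ball2 h=7 -> lands@22:L; in-air after throw: [b3@16:L b4@17:R b1@18:L b2@22:L]
Beat 16 (L): throw ball3 h=9 -> lands@25:R; in-air after throw: [b4@17:R b1@18:L b2@22:L b3@25:R]
Beat 17 (R): throw ball4 h=3 -> lands@20:L; in-air after throw: [b1@18:L b4@20:L b2@22:L b3@25:R]
Ball 4: thrown@6 h=2 -> first land @8; rethrown@8 h=9 -> second land @17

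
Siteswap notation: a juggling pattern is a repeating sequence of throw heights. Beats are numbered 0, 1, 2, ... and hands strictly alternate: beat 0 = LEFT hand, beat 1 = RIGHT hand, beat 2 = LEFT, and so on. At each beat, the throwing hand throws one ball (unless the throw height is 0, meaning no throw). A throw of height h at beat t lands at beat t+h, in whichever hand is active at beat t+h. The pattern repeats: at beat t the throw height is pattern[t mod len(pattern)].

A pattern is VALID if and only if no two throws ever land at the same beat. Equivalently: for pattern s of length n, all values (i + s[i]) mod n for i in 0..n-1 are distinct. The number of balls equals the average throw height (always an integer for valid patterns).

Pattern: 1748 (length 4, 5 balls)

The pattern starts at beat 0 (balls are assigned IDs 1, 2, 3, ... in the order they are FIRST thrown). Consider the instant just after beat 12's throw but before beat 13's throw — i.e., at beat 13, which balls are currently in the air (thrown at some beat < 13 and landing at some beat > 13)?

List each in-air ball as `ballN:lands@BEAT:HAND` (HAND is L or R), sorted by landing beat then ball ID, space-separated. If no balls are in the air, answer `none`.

Answer: ball2:lands@14:L ball5:lands@15:R ball1:lands@16:L ball3:lands@19:R

Derivation:
Beat 0 (L): throw ball1 h=1 -> lands@1:R; in-air after throw: [b1@1:R]
Beat 1 (R): throw ball1 h=7 -> lands@8:L; in-air after throw: [b1@8:L]
Beat 2 (L): throw ball2 h=4 -> lands@6:L; in-air after throw: [b2@6:L b1@8:L]
Beat 3 (R): throw ball3 h=8 -> lands@11:R; in-air after throw: [b2@6:L b1@8:L b3@11:R]
Beat 4 (L): throw ball4 h=1 -> lands@5:R; in-air after throw: [b4@5:R b2@6:L b1@8:L b3@11:R]
Beat 5 (R): throw ball4 h=7 -> lands@12:L; in-air after throw: [b2@6:L b1@8:L b3@11:R b4@12:L]
Beat 6 (L): throw ball2 h=4 -> lands@10:L; in-air after throw: [b1@8:L b2@10:L b3@11:R b4@12:L]
Beat 7 (R): throw ball5 h=8 -> lands@15:R; in-air after throw: [b1@8:L b2@10:L b3@11:R b4@12:L b5@15:R]
Beat 8 (L): throw ball1 h=1 -> lands@9:R; in-air after throw: [b1@9:R b2@10:L b3@11:R b4@12:L b5@15:R]
Beat 9 (R): throw ball1 h=7 -> lands@16:L; in-air after throw: [b2@10:L b3@11:R b4@12:L b5@15:R b1@16:L]
Beat 10 (L): throw ball2 h=4 -> lands@14:L; in-air after throw: [b3@11:R b4@12:L b2@14:L b5@15:R b1@16:L]
Beat 11 (R): throw ball3 h=8 -> lands@19:R; in-air after throw: [b4@12:L b2@14:L b5@15:R b1@16:L b3@19:R]
Beat 12 (L): throw ball4 h=1 -> lands@13:R; in-air after throw: [b4@13:R b2@14:L b5@15:R b1@16:L b3@19:R]
Beat 13 (R): throw ball4 h=7 -> lands@20:L; in-air after throw: [b2@14:L b5@15:R b1@16:L b3@19:R b4@20:L]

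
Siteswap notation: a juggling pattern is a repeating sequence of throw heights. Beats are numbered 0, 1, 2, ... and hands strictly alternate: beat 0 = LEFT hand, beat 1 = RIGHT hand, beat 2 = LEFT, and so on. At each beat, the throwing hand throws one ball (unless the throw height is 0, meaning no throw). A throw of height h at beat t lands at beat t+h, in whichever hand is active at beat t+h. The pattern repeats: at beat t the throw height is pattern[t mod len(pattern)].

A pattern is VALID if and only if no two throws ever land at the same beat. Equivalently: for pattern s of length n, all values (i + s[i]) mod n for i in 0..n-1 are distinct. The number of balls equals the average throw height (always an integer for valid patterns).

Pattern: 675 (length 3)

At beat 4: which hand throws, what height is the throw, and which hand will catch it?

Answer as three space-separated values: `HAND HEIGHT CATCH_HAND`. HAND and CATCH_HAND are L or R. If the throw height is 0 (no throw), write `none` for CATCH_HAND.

Beat 4: 4 mod 2 = 0, so hand = L
Throw height = pattern[4 mod 3] = pattern[1] = 7
Lands at beat 4+7=11, 11 mod 2 = 1, so catch hand = R

Answer: L 7 R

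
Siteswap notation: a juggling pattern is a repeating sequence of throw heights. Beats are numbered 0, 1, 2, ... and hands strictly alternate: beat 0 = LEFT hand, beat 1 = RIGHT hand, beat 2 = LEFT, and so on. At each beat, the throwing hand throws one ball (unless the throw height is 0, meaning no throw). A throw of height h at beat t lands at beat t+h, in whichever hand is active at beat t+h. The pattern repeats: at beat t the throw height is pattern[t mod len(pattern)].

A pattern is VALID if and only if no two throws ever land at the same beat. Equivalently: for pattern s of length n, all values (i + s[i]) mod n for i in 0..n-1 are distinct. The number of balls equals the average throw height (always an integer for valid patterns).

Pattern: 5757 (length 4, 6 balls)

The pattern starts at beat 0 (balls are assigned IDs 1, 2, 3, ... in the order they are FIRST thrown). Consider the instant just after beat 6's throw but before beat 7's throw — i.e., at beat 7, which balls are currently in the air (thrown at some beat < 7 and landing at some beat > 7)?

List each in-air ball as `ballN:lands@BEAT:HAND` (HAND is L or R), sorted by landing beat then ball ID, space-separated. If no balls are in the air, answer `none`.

Answer: ball2:lands@8:L ball5:lands@9:R ball4:lands@10:L ball6:lands@11:R ball1:lands@12:L

Derivation:
Beat 0 (L): throw ball1 h=5 -> lands@5:R; in-air after throw: [b1@5:R]
Beat 1 (R): throw ball2 h=7 -> lands@8:L; in-air after throw: [b1@5:R b2@8:L]
Beat 2 (L): throw ball3 h=5 -> lands@7:R; in-air after throw: [b1@5:R b3@7:R b2@8:L]
Beat 3 (R): throw ball4 h=7 -> lands@10:L; in-air after throw: [b1@5:R b3@7:R b2@8:L b4@10:L]
Beat 4 (L): throw ball5 h=5 -> lands@9:R; in-air after throw: [b1@5:R b3@7:R b2@8:L b5@9:R b4@10:L]
Beat 5 (R): throw ball1 h=7 -> lands@12:L; in-air after throw: [b3@7:R b2@8:L b5@9:R b4@10:L b1@12:L]
Beat 6 (L): throw ball6 h=5 -> lands@11:R; in-air after throw: [b3@7:R b2@8:L b5@9:R b4@10:L b6@11:R b1@12:L]
Beat 7 (R): throw ball3 h=7 -> lands@14:L; in-air after throw: [b2@8:L b5@9:R b4@10:L b6@11:R b1@12:L b3@14:L]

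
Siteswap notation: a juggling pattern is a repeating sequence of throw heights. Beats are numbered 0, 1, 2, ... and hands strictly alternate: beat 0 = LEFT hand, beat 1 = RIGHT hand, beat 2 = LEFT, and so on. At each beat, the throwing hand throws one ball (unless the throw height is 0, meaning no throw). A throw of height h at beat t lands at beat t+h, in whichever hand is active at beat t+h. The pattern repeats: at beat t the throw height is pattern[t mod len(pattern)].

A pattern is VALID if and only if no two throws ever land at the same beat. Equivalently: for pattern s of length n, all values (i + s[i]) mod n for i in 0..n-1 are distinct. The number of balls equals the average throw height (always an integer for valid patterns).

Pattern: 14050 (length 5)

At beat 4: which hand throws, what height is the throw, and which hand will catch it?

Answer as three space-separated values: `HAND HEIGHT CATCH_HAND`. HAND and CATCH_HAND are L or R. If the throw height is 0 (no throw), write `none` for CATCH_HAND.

Beat 4: 4 mod 2 = 0, so hand = L
Throw height = pattern[4 mod 5] = pattern[4] = 0

Answer: L 0 none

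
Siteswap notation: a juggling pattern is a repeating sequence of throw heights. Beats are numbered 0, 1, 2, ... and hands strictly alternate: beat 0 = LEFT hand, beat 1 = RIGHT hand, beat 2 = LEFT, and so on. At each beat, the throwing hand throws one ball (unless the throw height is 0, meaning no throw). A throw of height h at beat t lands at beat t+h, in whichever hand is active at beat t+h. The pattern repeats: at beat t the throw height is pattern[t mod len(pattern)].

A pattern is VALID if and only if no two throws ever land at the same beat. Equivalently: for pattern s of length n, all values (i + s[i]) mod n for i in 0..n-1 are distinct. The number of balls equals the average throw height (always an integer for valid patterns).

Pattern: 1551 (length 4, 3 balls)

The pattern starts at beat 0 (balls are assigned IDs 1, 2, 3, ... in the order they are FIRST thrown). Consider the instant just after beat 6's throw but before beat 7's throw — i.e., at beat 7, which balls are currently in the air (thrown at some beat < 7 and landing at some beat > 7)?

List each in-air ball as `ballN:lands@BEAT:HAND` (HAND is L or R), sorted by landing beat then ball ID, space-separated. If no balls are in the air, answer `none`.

Answer: ball3:lands@10:L ball1:lands@11:R

Derivation:
Beat 0 (L): throw ball1 h=1 -> lands@1:R; in-air after throw: [b1@1:R]
Beat 1 (R): throw ball1 h=5 -> lands@6:L; in-air after throw: [b1@6:L]
Beat 2 (L): throw ball2 h=5 -> lands@7:R; in-air after throw: [b1@6:L b2@7:R]
Beat 3 (R): throw ball3 h=1 -> lands@4:L; in-air after throw: [b3@4:L b1@6:L b2@7:R]
Beat 4 (L): throw ball3 h=1 -> lands@5:R; in-air after throw: [b3@5:R b1@6:L b2@7:R]
Beat 5 (R): throw ball3 h=5 -> lands@10:L; in-air after throw: [b1@6:L b2@7:R b3@10:L]
Beat 6 (L): throw ball1 h=5 -> lands@11:R; in-air after throw: [b2@7:R b3@10:L b1@11:R]
Beat 7 (R): throw ball2 h=1 -> lands@8:L; in-air after throw: [b2@8:L b3@10:L b1@11:R]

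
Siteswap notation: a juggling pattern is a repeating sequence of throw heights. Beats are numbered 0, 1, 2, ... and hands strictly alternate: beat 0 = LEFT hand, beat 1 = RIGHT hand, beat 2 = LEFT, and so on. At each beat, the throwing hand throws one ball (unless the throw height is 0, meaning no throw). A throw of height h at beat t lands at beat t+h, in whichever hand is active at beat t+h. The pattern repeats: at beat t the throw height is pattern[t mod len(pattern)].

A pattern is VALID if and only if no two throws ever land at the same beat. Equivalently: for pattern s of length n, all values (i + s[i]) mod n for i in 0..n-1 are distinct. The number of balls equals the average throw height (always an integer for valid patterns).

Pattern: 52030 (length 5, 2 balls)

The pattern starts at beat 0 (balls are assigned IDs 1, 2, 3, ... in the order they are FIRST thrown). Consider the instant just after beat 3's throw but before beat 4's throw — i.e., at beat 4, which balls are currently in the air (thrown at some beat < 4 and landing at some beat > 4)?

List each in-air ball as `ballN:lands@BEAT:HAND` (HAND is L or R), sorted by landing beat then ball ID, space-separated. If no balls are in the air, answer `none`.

Beat 0 (L): throw ball1 h=5 -> lands@5:R; in-air after throw: [b1@5:R]
Beat 1 (R): throw ball2 h=2 -> lands@3:R; in-air after throw: [b2@3:R b1@5:R]
Beat 3 (R): throw ball2 h=3 -> lands@6:L; in-air after throw: [b1@5:R b2@6:L]

Answer: ball1:lands@5:R ball2:lands@6:L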